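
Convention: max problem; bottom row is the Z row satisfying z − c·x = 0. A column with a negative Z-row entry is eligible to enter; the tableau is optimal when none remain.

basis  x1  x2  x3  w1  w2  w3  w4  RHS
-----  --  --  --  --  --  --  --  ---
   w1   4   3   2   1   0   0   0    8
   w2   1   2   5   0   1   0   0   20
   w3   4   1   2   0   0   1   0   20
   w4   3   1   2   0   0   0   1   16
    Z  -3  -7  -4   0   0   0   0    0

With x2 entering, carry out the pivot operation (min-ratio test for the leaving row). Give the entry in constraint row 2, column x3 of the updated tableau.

Ratio test on column x2 — row 1: 8/3 = 8/3; row 2: 20/2 = 10; row 3: 20/1 = 20; row 4: 16/1 = 16. Minimum is 8/3 at row 1 (w1 leaves); pivot element 3.
Divide row 1 by 3; eliminate column x2 from the other rows.
Row 2 update in column x3: 5 − 2·(2/3) = 11/3.

11/3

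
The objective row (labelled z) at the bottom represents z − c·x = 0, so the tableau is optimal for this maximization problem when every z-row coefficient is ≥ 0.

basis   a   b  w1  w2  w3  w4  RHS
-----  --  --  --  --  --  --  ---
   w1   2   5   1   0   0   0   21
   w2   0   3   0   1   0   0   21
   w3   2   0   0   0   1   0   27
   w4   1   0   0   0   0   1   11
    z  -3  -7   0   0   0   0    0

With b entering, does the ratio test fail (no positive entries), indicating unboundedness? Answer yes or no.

Column b has positive entries in row(s) 1, 2, so the ratio test bounds it — not unbounded.

no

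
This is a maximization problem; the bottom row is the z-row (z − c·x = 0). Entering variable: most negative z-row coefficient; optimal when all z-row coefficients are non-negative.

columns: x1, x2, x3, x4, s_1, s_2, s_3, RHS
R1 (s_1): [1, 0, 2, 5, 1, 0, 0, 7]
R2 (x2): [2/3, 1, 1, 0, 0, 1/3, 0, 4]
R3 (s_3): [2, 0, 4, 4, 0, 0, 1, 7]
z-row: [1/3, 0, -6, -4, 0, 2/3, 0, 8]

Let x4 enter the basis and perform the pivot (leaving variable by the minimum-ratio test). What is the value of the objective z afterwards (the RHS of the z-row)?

68/5

Ratio test on column x4 — row 1: 7/5 = 7/5; row 2: entry 0 ≤ 0; row 3: 7/4 = 7/4. Minimum is 7/5 at row 1 (s_1 leaves); pivot element 5.
Pivot on row 1; the z-row RHS becomes 8 − (-4)·(7/5) = 68/5.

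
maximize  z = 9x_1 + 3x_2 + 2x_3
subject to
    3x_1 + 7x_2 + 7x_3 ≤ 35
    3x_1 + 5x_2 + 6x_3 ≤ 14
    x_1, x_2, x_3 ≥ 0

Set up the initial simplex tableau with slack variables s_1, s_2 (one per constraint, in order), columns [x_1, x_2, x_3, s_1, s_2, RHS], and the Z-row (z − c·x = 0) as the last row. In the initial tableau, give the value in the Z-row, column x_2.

-3

The Z-row carries the negated objective coefficients: the x_2 entry is -3.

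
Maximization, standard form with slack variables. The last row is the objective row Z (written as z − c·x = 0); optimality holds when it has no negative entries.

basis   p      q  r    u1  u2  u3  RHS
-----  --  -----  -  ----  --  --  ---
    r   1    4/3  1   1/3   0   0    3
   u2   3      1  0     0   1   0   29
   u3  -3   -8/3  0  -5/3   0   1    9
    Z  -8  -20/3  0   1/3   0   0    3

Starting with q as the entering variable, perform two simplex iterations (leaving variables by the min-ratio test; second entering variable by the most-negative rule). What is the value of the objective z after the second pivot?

Ratio test on column q — row 1: 3/(4/3) = 9/4; row 2: 29/1 = 29; row 3: entry -8/3 ≤ 0. Minimum is 9/4 at row 1 (r leaves); pivot element 4/3.
Pivot on row 1; the Z-row RHS becomes 3 − (-20/3)·(9/4) = 18.
Next entering variable (most negative Z-row entry -3): p.
Ratio test on column p — row 1: (9/4)/(3/4) = 3; row 2: (107/4)/(9/4) = 107/9; row 3: entry -1 ≤ 0. Minimum is 3 at row 1 (q leaves); pivot element 3/4.
After the second pivot the Z-row RHS is 18 − (-3)·3 = 27.

27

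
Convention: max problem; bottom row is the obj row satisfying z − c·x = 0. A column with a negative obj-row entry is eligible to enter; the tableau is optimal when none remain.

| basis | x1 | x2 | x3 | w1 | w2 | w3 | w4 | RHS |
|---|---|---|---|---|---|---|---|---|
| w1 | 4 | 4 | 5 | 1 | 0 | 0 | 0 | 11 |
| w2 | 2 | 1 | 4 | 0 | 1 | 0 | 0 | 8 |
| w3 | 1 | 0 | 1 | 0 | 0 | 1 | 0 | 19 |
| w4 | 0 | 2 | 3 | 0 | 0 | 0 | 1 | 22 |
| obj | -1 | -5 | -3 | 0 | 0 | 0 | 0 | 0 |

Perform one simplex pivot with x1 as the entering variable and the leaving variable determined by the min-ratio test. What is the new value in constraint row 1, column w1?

1/4

Ratio test on column x1 — row 1: 11/4 = 11/4; row 2: 8/2 = 4; row 3: 19/1 = 19; row 4: entry 0 ≤ 0. Minimum is 11/4 at row 1 (w1 leaves); pivot element 4.
Divide row 1 by 4; eliminate column x1 from the other rows.
In the new row 1, the w1 entry is the old entry divided by the pivot: 1/4 = 1/4.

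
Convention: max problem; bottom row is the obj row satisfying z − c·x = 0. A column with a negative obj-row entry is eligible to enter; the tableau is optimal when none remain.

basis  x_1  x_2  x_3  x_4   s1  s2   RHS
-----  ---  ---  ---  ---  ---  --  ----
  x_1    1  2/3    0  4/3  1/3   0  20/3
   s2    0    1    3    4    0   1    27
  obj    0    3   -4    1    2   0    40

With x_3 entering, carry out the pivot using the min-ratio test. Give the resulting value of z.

76

Ratio test on column x_3 — row 1: entry 0 ≤ 0; row 2: 27/3 = 9. Minimum is 9 at row 2 (s2 leaves); pivot element 3.
Pivot on row 2; the obj-row RHS becomes 40 − (-4)·9 = 76.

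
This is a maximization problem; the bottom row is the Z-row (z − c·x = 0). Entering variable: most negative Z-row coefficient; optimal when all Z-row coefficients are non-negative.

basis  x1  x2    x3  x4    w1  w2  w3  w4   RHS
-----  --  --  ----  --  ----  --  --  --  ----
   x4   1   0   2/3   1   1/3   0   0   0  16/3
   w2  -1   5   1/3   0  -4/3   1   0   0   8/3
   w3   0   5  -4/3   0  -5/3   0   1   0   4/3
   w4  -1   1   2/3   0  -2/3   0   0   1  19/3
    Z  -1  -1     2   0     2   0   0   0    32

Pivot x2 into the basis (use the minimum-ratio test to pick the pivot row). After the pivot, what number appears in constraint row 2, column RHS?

4/3

Ratio test on column x2 — row 1: entry 0 ≤ 0; row 2: (8/3)/5 = 8/15; row 3: (4/3)/5 = 4/15; row 4: (19/3)/1 = 19/3. Minimum is 4/15 at row 3 (w3 leaves); pivot element 5.
Divide row 3 by 5; eliminate column x2 from the other rows.
Row 2 update in column RHS: 8/3 − 5·(4/15) = 4/3.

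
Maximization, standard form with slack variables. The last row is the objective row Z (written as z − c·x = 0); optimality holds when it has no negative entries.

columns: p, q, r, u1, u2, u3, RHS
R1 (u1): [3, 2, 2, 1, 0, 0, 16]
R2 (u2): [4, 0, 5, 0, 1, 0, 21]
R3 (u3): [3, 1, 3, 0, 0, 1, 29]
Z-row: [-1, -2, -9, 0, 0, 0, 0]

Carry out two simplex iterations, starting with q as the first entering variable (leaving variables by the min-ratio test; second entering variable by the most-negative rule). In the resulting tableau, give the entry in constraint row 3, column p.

Ratio test on column q — row 1: 16/2 = 8; row 2: entry 0 ≤ 0; row 3: 29/1 = 29. Minimum is 8 at row 1 (u1 leaves); pivot element 2.
Divide row 1 by 2; eliminate column q from the other rows.
Second iteration: most negative Z-row entry is -7 in column r, so r enters.
Ratio test on column r — row 1: 8/1 = 8; row 2: 21/5 = 21/5; row 3: 21/2 = 21/2. Minimum is 21/5 at row 2 (u2 leaves); pivot element 5.
Divide row 2 by 5; eliminate column r from the other rows.
After both pivots, the entry at constraint row 3, column p is -1/10.

-1/10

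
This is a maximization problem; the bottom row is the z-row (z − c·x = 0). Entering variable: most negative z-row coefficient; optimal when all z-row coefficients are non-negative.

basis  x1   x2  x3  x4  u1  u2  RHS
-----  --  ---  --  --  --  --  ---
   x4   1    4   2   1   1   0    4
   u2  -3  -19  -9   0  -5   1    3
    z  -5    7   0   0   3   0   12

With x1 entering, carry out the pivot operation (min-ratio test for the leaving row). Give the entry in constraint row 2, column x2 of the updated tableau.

Ratio test on column x1 — row 1: 4/1 = 4; row 2: entry -3 ≤ 0. Minimum is 4 at row 1 (x4 leaves); pivot element 1.
Divide row 1 by 1; eliminate column x1 from the other rows.
Row 2 update in column x2: -19 − (-3)·4 = -7.

-7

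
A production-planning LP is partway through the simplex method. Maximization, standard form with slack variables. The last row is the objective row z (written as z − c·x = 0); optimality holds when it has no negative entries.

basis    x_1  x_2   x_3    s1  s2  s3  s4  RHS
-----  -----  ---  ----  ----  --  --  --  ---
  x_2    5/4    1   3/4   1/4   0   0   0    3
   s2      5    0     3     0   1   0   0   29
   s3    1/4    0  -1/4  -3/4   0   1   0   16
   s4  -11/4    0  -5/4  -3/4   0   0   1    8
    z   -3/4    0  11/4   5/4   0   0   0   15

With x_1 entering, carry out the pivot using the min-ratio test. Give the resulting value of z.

Ratio test on column x_1 — row 1: 3/(5/4) = 12/5; row 2: 29/5 = 29/5; row 3: 16/(1/4) = 64; row 4: entry -11/4 ≤ 0. Minimum is 12/5 at row 1 (x_2 leaves); pivot element 5/4.
Pivot on row 1; the z-row RHS becomes 15 − (-3/4)·(12/5) = 84/5.

84/5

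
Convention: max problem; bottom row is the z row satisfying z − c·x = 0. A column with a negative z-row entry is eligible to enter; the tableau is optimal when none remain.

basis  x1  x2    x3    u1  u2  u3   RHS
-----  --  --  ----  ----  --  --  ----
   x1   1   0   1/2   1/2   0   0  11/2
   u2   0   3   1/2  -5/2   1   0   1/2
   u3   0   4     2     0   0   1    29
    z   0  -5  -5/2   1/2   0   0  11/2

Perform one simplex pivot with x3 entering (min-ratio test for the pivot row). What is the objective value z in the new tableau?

8

Ratio test on column x3 — row 1: (11/2)/(1/2) = 11; row 2: (1/2)/(1/2) = 1; row 3: 29/2 = 29/2. Minimum is 1 at row 2 (u2 leaves); pivot element 1/2.
Pivot on row 2; the z-row RHS becomes 11/2 − (-5/2)·1 = 8.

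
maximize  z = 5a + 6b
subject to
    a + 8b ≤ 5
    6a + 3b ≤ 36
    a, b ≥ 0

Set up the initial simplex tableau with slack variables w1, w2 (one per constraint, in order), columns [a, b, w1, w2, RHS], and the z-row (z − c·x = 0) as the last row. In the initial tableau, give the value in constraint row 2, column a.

Constraint 2 has coefficient 6 on a.

6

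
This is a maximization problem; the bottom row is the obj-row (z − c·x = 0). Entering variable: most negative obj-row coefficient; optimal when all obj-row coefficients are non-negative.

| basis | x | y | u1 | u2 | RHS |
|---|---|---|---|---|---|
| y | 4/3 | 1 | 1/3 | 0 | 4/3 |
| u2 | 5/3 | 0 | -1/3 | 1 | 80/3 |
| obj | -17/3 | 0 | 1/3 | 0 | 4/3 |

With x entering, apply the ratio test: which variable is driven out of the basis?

y

Column x entries and ratios — y: (4/3)/(4/3) = 1; u2: (80/3)/(5/3) = 16.
Smallest ratio is 1 in the row of y, so y leaves.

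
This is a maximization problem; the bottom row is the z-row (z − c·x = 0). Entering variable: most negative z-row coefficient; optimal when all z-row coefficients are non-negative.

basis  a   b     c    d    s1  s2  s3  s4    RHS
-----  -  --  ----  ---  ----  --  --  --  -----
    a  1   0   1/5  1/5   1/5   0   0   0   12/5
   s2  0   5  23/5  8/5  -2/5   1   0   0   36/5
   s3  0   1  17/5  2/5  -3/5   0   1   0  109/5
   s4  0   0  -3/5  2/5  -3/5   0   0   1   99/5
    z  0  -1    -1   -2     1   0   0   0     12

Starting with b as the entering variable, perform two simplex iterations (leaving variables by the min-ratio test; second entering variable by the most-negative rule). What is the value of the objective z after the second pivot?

21

Ratio test on column b — row 1: entry 0 ≤ 0; row 2: (36/5)/5 = 36/25; row 3: (109/5)/1 = 109/5; row 4: entry 0 ≤ 0. Minimum is 36/25 at row 2 (s2 leaves); pivot element 5.
Pivot on row 2; the z-row RHS becomes 12 − (-1)·(36/25) = 336/25.
Next entering variable (most negative z-row entry -42/25): d.
Ratio test on column d — row 1: (12/5)/(1/5) = 12; row 2: (36/25)/(8/25) = 9/2; row 3: (509/25)/(2/25) = 509/2; row 4: (99/5)/(2/5) = 99/2. Minimum is 9/2 at row 2 (b leaves); pivot element 8/25.
After the second pivot the z-row RHS is 336/25 − (-42/25)·(9/2) = 21.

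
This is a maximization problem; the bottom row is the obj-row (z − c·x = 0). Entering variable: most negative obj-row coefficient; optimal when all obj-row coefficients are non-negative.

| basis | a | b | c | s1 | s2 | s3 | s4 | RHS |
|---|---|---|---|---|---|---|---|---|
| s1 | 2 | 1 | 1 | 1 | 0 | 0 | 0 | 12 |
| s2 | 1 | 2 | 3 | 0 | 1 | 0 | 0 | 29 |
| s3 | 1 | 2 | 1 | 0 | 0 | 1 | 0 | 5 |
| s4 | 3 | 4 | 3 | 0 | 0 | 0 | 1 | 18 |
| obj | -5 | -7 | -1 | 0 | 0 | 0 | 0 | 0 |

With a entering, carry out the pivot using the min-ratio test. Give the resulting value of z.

25

Ratio test on column a — row 1: 12/2 = 6; row 2: 29/1 = 29; row 3: 5/1 = 5; row 4: 18/3 = 6. Minimum is 5 at row 3 (s3 leaves); pivot element 1.
Pivot on row 3; the obj-row RHS becomes 0 − (-5)·5 = 25.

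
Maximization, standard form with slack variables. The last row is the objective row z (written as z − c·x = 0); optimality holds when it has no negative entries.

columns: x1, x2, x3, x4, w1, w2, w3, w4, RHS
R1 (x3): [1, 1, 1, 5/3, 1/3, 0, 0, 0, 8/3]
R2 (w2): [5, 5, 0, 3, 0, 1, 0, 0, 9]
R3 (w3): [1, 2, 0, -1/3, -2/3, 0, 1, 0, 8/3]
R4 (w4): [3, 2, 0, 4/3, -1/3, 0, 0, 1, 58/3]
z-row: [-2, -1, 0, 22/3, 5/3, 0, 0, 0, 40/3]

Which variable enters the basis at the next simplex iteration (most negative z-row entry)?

x1

Negative z-row entries: x1: -2, x2: -1.
The most negative is -2 in column x1, so x1 enters.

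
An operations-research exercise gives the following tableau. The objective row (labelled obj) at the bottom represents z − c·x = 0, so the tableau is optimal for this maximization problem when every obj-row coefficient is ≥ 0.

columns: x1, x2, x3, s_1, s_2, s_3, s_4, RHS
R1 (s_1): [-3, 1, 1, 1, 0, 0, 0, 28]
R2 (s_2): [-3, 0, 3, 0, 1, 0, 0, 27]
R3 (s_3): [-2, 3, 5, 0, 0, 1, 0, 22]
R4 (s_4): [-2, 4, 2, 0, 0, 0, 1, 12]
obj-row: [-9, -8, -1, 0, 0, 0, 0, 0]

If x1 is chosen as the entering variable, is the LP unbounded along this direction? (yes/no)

Every constraint-row entry in column x1 is ≤ 0, so increasing x1 is unbounded.

yes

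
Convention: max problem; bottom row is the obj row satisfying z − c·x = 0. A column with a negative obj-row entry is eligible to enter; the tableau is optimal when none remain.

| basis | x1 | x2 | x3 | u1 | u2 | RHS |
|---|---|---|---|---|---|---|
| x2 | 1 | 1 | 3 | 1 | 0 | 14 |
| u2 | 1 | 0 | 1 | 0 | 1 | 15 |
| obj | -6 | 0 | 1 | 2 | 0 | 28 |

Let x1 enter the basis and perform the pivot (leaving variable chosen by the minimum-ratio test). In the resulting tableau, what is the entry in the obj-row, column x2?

Ratio test on column x1 — row 1: 14/1 = 14; row 2: 15/1 = 15. Minimum is 14 at row 1 (x2 leaves); pivot element 1.
Divide row 1 by 1; eliminate column x1 from the other rows.
obj-row update in column x2: 0 − (-6)·1 = 6.

6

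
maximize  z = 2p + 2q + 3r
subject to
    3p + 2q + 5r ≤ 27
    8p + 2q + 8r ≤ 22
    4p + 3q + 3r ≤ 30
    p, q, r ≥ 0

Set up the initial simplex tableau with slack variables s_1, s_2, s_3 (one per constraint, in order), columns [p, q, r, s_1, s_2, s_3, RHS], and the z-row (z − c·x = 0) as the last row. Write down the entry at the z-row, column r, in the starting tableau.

The z-row carries the negated objective coefficients: the r entry is -3.

-3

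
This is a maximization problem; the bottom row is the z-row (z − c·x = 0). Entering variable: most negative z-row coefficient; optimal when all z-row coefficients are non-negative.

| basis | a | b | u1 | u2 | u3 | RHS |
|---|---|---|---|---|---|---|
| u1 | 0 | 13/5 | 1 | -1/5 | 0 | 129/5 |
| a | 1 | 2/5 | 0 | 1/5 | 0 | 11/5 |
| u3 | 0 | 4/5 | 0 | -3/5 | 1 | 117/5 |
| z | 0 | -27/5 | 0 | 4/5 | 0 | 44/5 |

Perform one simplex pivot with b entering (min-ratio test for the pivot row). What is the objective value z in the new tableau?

Ratio test on column b — row 1: (129/5)/(13/5) = 129/13; row 2: (11/5)/(2/5) = 11/2; row 3: (117/5)/(4/5) = 117/4. Minimum is 11/2 at row 2 (a leaves); pivot element 2/5.
Pivot on row 2; the z-row RHS becomes 44/5 − (-27/5)·(11/2) = 77/2.

77/2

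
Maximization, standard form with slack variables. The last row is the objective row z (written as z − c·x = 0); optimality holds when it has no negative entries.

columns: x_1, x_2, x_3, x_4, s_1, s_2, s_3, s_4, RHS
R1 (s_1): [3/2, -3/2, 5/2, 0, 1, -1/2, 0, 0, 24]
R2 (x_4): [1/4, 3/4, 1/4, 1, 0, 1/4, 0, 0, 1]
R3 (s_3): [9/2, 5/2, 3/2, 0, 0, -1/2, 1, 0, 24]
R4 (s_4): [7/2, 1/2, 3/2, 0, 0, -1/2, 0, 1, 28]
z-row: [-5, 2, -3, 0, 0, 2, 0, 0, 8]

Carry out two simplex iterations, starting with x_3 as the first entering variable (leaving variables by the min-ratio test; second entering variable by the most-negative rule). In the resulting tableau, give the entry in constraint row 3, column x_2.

Ratio test on column x_3 — row 1: 24/(5/2) = 48/5; row 2: 1/(1/4) = 4; row 3: 24/(3/2) = 16; row 4: 28/(3/2) = 56/3. Minimum is 4 at row 2 (x_4 leaves); pivot element 1/4.
Divide row 2 by 1/4; eliminate column x_3 from the other rows.
Second iteration: most negative z-row entry is -2 in column x_1, so x_1 enters.
Ratio test on column x_1 — row 1: entry -1 ≤ 0; row 2: 4/1 = 4; row 3: 18/3 = 6; row 4: 22/2 = 11. Minimum is 4 at row 2 (x_3 leaves); pivot element 1.
Divide row 2 by 1; eliminate column x_1 from the other rows.
After both pivots, the entry at constraint row 3, column x_2 is -11.

-11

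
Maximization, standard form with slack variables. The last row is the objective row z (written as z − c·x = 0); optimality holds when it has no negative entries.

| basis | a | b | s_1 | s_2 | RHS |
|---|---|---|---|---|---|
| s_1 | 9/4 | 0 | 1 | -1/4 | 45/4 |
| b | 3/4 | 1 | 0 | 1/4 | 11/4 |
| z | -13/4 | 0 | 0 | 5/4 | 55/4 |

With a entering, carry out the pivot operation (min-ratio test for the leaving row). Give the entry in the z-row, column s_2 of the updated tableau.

Ratio test on column a — row 1: (45/4)/(9/4) = 5; row 2: (11/4)/(3/4) = 11/3. Minimum is 11/3 at row 2 (b leaves); pivot element 3/4.
Divide row 2 by 3/4; eliminate column a from the other rows.
z-row update in column s_2: 5/4 − (-13/4)·(1/3) = 7/3.

7/3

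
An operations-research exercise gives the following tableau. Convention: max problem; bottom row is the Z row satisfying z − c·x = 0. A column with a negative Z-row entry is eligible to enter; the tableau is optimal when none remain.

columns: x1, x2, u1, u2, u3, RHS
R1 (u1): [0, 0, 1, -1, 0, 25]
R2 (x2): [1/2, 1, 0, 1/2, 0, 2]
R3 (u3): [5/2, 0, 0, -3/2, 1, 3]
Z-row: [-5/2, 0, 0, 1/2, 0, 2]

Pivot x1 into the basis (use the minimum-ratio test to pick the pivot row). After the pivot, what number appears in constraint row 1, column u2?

Ratio test on column x1 — row 1: entry 0 ≤ 0; row 2: 2/(1/2) = 4; row 3: 3/(5/2) = 6/5. Minimum is 6/5 at row 3 (u3 leaves); pivot element 5/2.
Divide row 3 by 5/2; eliminate column x1 from the other rows.
Row 1 update in column u2: -1 − 0·(-3/5) = -1.

-1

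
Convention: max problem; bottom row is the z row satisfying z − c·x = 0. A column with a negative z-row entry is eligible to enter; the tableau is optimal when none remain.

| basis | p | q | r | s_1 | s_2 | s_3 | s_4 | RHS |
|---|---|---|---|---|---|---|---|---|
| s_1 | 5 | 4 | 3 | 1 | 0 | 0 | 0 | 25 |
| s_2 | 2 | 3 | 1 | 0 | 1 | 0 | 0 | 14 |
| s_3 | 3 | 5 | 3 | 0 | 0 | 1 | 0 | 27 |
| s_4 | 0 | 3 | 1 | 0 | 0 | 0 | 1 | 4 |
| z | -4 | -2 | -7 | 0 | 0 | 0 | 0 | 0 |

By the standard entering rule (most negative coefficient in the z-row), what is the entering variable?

Negative z-row entries: p: -4, q: -2, r: -7.
The most negative is -7 in column r, so r enters.

r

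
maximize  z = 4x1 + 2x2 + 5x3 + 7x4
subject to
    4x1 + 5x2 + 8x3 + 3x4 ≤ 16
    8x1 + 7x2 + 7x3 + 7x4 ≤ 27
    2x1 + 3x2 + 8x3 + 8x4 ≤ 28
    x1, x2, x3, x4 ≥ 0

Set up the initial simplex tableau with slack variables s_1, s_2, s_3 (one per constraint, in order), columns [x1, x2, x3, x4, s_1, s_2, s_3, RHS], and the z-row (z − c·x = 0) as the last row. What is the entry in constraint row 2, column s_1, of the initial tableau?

0

Slack s_1 belongs to constraint 1; its column is the unit vector e_1, so the entry in row 2 is 0.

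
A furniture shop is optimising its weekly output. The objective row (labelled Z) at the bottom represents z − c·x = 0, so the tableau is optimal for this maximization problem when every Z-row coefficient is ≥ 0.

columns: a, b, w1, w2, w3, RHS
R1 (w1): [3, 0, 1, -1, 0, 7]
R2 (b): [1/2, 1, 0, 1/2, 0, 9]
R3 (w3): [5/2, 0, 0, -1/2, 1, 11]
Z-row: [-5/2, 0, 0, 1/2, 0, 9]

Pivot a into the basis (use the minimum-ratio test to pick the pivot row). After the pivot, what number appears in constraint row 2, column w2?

2/3

Ratio test on column a — row 1: 7/3 = 7/3; row 2: 9/(1/2) = 18; row 3: 11/(5/2) = 22/5. Minimum is 7/3 at row 1 (w1 leaves); pivot element 3.
Divide row 1 by 3; eliminate column a from the other rows.
Row 2 update in column w2: 1/2 − (1/2)·(-1/3) = 2/3.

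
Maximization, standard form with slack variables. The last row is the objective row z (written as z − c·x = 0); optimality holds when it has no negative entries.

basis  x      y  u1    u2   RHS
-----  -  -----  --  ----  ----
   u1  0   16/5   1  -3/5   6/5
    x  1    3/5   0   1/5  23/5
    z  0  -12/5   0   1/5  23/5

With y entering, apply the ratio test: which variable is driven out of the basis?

u1

Column y entries and ratios — u1: (6/5)/(16/5) = 3/8; x: (23/5)/(3/5) = 23/3.
Smallest ratio is 3/8 in the row of u1, so u1 leaves.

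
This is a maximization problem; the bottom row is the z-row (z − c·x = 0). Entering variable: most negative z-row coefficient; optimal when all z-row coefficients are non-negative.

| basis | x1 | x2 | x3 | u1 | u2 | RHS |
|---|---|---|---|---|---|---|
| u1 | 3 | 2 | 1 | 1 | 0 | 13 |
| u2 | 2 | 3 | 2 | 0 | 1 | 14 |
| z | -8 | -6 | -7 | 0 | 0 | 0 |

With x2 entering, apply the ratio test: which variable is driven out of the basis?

u2

Column x2 entries and ratios — u1: 13/2 = 13/2; u2: 14/3 = 14/3.
Smallest ratio is 14/3 in the row of u2, so u2 leaves.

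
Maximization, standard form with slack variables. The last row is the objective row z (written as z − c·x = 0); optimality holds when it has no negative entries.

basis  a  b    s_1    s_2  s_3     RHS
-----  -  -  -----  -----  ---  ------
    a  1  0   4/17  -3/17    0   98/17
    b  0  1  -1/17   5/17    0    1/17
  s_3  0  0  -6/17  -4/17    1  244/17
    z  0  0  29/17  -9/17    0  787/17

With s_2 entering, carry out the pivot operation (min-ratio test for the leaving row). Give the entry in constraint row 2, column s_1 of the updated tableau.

Ratio test on column s_2 — row 1: entry -3/17 ≤ 0; row 2: (1/17)/(5/17) = 1/5; row 3: entry -4/17 ≤ 0. Minimum is 1/5 at row 2 (b leaves); pivot element 5/17.
Divide row 2 by 5/17; eliminate column s_2 from the other rows.
In the new row 2, the s_1 entry is the old entry divided by the pivot: (-1/17)/(5/17) = -1/5.

-1/5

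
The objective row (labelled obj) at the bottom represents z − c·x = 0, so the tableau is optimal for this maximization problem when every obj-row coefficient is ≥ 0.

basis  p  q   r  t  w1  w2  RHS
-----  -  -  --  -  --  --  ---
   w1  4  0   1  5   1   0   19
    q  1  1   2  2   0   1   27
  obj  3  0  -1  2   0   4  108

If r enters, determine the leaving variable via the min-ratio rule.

q

Column r entries and ratios — w1: 19/1 = 19; q: 27/2 = 27/2.
Smallest ratio is 27/2 in the row of q, so q leaves.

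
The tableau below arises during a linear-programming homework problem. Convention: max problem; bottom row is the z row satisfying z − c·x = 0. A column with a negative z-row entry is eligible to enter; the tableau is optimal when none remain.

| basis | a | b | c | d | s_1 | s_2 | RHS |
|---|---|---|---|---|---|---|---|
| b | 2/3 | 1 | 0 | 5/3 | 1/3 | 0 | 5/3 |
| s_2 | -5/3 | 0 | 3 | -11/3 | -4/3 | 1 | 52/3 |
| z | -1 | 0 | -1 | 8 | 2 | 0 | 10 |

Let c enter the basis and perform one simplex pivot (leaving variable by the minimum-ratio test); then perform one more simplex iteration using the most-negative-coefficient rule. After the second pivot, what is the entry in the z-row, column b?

7/3

Ratio test on column c — row 1: entry 0 ≤ 0; row 2: (52/3)/3 = 52/9. Minimum is 52/9 at row 2 (s_2 leaves); pivot element 3.
Divide row 2 by 3; eliminate column c from the other rows.
Second iteration: most negative z-row entry is -14/9 in column a, so a enters.
Ratio test on column a — row 1: (5/3)/(2/3) = 5/2; row 2: entry -5/9 ≤ 0. Minimum is 5/2 at row 1 (b leaves); pivot element 2/3.
Divide row 1 by 2/3; eliminate column a from the other rows.
After both pivots, the entry at the z-row, column b is 7/3.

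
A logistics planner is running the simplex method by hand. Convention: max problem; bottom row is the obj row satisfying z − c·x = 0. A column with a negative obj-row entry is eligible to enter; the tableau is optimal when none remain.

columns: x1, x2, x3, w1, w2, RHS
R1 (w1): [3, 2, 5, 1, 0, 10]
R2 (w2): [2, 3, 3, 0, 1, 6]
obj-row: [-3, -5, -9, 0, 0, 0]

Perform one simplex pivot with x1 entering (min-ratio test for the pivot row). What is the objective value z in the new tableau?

Ratio test on column x1 — row 1: 10/3 = 10/3; row 2: 6/2 = 3. Minimum is 3 at row 2 (w2 leaves); pivot element 2.
Pivot on row 2; the obj-row RHS becomes 0 − (-3)·3 = 9.

9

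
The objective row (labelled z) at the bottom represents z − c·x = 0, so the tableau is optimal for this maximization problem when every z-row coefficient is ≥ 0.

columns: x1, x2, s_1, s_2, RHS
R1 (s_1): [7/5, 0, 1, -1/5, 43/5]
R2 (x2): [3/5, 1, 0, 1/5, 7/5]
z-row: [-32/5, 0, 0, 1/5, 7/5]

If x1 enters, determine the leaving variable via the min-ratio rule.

x2

Column x1 entries and ratios — s_1: (43/5)/(7/5) = 43/7; x2: (7/5)/(3/5) = 7/3.
Smallest ratio is 7/3 in the row of x2, so x2 leaves.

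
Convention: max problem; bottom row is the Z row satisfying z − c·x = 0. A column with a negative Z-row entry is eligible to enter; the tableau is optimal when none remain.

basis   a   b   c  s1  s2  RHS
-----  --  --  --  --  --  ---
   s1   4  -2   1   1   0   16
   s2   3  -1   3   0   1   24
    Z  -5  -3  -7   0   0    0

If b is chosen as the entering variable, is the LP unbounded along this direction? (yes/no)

yes

Every constraint-row entry in column b is ≤ 0, so increasing b is unbounded.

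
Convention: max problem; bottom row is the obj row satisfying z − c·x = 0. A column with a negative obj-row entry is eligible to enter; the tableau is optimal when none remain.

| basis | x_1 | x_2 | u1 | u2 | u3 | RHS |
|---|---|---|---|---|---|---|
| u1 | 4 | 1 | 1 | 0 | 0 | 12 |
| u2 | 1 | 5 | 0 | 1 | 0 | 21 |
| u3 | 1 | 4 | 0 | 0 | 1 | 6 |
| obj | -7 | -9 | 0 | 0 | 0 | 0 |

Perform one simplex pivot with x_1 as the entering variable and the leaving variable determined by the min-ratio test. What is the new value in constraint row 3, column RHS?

Ratio test on column x_1 — row 1: 12/4 = 3; row 2: 21/1 = 21; row 3: 6/1 = 6. Minimum is 3 at row 1 (u1 leaves); pivot element 4.
Divide row 1 by 4; eliminate column x_1 from the other rows.
Row 3 update in column RHS: 6 − 1·3 = 3.

3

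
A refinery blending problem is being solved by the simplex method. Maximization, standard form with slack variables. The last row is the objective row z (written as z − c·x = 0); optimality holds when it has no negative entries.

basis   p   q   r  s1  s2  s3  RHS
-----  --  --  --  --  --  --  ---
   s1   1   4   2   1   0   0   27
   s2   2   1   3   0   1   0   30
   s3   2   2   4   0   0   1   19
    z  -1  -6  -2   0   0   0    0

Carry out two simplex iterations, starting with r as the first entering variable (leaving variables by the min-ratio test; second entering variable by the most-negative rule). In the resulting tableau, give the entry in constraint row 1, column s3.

Ratio test on column r — row 1: 27/2 = 27/2; row 2: 30/3 = 10; row 3: 19/4 = 19/4. Minimum is 19/4 at row 3 (s3 leaves); pivot element 4.
Divide row 3 by 4; eliminate column r from the other rows.
Second iteration: most negative z-row entry is -5 in column q, so q enters.
Ratio test on column q — row 1: (35/2)/3 = 35/6; row 2: entry -1/2 ≤ 0; row 3: (19/4)/(1/2) = 19/2. Minimum is 35/6 at row 1 (s1 leaves); pivot element 3.
Divide row 1 by 3; eliminate column q from the other rows.
After both pivots, the entry at constraint row 1, column s3 is -1/6.

-1/6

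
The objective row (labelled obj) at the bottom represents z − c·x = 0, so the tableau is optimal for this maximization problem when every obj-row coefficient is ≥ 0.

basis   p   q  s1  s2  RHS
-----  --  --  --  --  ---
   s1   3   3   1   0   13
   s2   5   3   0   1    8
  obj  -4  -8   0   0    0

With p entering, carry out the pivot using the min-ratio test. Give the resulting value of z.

32/5

Ratio test on column p — row 1: 13/3 = 13/3; row 2: 8/5 = 8/5. Minimum is 8/5 at row 2 (s2 leaves); pivot element 5.
Pivot on row 2; the obj-row RHS becomes 0 − (-4)·(8/5) = 32/5.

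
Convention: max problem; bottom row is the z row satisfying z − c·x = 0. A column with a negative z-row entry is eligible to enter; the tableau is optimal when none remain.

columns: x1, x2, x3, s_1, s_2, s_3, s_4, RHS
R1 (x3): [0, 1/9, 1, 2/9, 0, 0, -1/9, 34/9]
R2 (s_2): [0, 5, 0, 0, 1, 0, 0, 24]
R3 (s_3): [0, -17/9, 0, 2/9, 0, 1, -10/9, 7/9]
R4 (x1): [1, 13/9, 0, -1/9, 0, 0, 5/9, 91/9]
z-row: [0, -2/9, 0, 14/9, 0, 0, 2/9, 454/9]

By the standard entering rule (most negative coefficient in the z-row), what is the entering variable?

x2

Negative z-row entries: x2: -2/9.
The most negative is -2/9 in column x2, so x2 enters.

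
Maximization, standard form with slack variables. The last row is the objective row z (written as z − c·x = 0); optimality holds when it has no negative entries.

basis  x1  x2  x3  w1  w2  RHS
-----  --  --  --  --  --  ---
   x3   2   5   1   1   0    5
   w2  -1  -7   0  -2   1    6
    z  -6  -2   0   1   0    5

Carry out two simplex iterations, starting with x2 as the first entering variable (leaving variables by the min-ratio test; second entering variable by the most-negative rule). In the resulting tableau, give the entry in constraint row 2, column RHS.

17/2

Ratio test on column x2 — row 1: 5/5 = 1; row 2: entry -7 ≤ 0. Minimum is 1 at row 1 (x3 leaves); pivot element 5.
Divide row 1 by 5; eliminate column x2 from the other rows.
Second iteration: most negative z-row entry is -26/5 in column x1, so x1 enters.
Ratio test on column x1 — row 1: 1/(2/5) = 5/2; row 2: 13/(9/5) = 65/9. Minimum is 5/2 at row 1 (x2 leaves); pivot element 2/5.
Divide row 1 by 2/5; eliminate column x1 from the other rows.
After both pivots, the entry at constraint row 2, column RHS is 17/2.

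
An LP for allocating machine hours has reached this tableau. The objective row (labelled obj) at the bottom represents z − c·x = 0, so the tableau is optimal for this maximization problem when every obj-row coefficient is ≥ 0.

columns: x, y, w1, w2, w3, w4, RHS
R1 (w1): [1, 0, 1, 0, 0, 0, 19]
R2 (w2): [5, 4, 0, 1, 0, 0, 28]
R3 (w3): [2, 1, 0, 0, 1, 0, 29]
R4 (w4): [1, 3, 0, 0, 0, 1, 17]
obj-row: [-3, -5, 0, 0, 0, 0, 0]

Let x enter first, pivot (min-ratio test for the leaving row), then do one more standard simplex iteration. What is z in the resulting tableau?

333/11

Ratio test on column x — row 1: 19/1 = 19; row 2: 28/5 = 28/5; row 3: 29/2 = 29/2; row 4: 17/1 = 17. Minimum is 28/5 at row 2 (w2 leaves); pivot element 5.
Pivot on row 2; the obj-row RHS becomes 0 − (-3)·(28/5) = 84/5.
Next entering variable (most negative obj-row entry -13/5): y.
Ratio test on column y — row 1: entry -4/5 ≤ 0; row 2: (28/5)/(4/5) = 7; row 3: entry -3/5 ≤ 0; row 4: (57/5)/(11/5) = 57/11. Minimum is 57/11 at row 4 (w4 leaves); pivot element 11/5.
After the second pivot the obj-row RHS is 84/5 − (-13/5)·(57/11) = 333/11.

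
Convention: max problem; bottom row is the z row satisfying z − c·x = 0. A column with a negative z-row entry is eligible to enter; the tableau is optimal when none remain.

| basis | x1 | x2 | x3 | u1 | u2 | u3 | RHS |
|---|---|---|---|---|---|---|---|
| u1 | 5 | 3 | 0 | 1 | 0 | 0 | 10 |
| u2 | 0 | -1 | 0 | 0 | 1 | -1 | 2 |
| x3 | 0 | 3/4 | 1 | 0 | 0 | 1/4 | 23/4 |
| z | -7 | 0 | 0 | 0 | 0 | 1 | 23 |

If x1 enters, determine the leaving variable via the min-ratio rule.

u1

Column x1 entries and ratios — u1: 10/5 = 2; u2: 0 ≤ 0, skip; x3: 0 ≤ 0, skip.
Smallest ratio is 2 in the row of u1, so u1 leaves.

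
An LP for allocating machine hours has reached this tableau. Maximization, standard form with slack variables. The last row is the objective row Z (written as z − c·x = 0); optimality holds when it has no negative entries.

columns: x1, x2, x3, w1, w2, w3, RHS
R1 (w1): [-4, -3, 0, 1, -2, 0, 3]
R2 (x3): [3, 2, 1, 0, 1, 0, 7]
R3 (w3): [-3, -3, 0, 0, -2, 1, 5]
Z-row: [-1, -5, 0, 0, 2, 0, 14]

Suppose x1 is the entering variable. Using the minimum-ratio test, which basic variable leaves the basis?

x3

Column x1 entries and ratios — w1: -4 ≤ 0, skip; x3: 7/3 = 7/3; w3: -3 ≤ 0, skip.
Smallest ratio is 7/3 in the row of x3, so x3 leaves.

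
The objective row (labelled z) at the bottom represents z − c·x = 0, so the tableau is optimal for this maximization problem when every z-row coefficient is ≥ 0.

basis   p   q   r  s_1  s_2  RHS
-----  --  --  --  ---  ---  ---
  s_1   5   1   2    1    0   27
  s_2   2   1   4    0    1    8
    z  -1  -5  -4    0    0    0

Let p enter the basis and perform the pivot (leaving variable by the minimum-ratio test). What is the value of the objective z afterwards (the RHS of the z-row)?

4

Ratio test on column p — row 1: 27/5 = 27/5; row 2: 8/2 = 4. Minimum is 4 at row 2 (s_2 leaves); pivot element 2.
Pivot on row 2; the z-row RHS becomes 0 − (-1)·4 = 4.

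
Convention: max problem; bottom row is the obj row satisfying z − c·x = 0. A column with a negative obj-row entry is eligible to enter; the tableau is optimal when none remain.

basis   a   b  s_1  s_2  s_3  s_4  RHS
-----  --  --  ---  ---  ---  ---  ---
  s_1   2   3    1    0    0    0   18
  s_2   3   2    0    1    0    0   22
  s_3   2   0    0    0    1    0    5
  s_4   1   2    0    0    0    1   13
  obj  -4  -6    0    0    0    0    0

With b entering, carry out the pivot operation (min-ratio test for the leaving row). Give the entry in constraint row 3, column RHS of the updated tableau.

Ratio test on column b — row 1: 18/3 = 6; row 2: 22/2 = 11; row 3: entry 0 ≤ 0; row 4: 13/2 = 13/2. Minimum is 6 at row 1 (s_1 leaves); pivot element 3.
Divide row 1 by 3; eliminate column b from the other rows.
Row 3 update in column RHS: 5 − 0·6 = 5.

5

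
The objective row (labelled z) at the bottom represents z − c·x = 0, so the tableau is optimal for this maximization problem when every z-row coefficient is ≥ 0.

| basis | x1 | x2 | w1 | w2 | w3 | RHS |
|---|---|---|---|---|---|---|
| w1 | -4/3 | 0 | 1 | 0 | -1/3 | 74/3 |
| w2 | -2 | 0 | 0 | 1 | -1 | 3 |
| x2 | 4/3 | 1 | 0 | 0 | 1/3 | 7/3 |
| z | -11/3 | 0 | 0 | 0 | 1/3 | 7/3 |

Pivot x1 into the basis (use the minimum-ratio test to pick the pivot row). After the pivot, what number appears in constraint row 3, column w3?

Ratio test on column x1 — row 1: entry -4/3 ≤ 0; row 2: entry -2 ≤ 0; row 3: (7/3)/(4/3) = 7/4. Minimum is 7/4 at row 3 (x2 leaves); pivot element 4/3.
Divide row 3 by 4/3; eliminate column x1 from the other rows.
In the new row 3, the w3 entry is the old entry divided by the pivot: (1/3)/(4/3) = 1/4.

1/4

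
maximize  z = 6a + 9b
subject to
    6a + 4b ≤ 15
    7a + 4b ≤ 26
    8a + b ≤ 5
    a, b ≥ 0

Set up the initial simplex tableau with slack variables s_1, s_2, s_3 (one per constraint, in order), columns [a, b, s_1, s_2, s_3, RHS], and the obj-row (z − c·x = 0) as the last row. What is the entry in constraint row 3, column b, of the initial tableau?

Constraint 3 has coefficient 1 on b.

1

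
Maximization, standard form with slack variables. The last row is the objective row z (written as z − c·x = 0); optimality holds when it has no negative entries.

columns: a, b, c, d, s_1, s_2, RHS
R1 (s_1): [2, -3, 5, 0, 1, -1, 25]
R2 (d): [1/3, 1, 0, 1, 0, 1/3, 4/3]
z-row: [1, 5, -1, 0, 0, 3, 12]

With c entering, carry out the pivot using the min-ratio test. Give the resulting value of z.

17

Ratio test on column c — row 1: 25/5 = 5; row 2: entry 0 ≤ 0. Minimum is 5 at row 1 (s_1 leaves); pivot element 5.
Pivot on row 1; the z-row RHS becomes 12 − (-1)·5 = 17.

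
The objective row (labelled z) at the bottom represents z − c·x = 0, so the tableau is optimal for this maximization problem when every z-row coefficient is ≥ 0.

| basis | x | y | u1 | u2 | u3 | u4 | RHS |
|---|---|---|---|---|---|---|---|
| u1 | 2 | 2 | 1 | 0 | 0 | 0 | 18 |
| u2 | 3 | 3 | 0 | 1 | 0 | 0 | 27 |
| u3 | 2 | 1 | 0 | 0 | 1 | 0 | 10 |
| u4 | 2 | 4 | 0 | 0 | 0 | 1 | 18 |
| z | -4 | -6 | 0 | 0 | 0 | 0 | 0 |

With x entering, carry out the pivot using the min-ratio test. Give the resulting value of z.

20

Ratio test on column x — row 1: 18/2 = 9; row 2: 27/3 = 9; row 3: 10/2 = 5; row 4: 18/2 = 9. Minimum is 5 at row 3 (u3 leaves); pivot element 2.
Pivot on row 3; the z-row RHS becomes 0 − (-4)·5 = 20.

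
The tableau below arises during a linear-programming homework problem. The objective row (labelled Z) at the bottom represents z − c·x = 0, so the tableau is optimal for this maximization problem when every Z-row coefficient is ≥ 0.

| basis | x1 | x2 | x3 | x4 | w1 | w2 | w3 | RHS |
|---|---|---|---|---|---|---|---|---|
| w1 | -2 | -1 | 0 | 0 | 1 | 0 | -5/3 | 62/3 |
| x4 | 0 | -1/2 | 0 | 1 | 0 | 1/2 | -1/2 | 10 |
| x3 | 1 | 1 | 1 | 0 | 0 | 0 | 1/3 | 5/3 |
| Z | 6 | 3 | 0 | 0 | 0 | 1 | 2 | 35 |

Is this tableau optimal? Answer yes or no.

yes

Every Z-row coefficient is ≥ 0, so the tableau is optimal.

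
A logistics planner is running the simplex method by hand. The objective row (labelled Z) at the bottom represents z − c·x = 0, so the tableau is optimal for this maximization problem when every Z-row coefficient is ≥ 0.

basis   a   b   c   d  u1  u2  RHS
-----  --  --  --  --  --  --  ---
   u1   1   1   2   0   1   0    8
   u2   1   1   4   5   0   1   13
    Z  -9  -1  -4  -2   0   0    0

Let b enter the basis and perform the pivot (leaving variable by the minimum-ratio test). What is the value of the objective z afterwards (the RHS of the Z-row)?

Ratio test on column b — row 1: 8/1 = 8; row 2: 13/1 = 13. Minimum is 8 at row 1 (u1 leaves); pivot element 1.
Pivot on row 1; the Z-row RHS becomes 0 − (-1)·8 = 8.

8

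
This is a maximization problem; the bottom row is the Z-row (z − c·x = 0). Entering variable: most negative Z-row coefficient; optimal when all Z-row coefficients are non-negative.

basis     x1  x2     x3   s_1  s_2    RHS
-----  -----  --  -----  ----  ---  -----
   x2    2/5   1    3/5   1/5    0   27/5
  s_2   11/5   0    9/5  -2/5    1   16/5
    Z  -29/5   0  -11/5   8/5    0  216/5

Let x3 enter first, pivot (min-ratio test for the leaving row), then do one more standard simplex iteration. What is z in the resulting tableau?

568/11

Ratio test on column x3 — row 1: (27/5)/(3/5) = 9; row 2: (16/5)/(9/5) = 16/9. Minimum is 16/9 at row 2 (s_2 leaves); pivot element 9/5.
Pivot on row 2; the Z-row RHS becomes 216/5 − (-11/5)·(16/9) = 424/9.
Next entering variable (most negative Z-row entry -28/9): x1.
Ratio test on column x1 — row 1: entry -1/3 ≤ 0; row 2: (16/9)/(11/9) = 16/11. Minimum is 16/11 at row 2 (x3 leaves); pivot element 11/9.
After the second pivot the Z-row RHS is 424/9 − (-28/9)·(16/11) = 568/11.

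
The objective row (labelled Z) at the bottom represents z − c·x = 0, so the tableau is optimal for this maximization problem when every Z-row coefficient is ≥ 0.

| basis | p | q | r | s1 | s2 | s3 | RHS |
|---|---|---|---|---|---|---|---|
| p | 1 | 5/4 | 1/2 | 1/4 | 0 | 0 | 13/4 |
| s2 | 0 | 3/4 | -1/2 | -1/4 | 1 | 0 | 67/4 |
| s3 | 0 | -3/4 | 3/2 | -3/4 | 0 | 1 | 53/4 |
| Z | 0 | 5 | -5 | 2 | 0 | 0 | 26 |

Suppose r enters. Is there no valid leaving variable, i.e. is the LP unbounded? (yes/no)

no

Column r has positive entries in row(s) 1, 3, so the ratio test bounds it — not unbounded.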